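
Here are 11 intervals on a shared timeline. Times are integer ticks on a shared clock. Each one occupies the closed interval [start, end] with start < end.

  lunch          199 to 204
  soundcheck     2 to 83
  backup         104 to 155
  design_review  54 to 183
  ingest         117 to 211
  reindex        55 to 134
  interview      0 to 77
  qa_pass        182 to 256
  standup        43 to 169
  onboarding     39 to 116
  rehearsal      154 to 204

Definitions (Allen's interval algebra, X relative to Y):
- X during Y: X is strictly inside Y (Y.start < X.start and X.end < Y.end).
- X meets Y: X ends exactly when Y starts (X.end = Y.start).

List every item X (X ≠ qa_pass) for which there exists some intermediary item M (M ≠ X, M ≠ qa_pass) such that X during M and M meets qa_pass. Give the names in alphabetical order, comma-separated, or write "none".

Target qa_pass = [182, 256].
Intermediaries M with M meets qa_pass: none.
Union: none.

none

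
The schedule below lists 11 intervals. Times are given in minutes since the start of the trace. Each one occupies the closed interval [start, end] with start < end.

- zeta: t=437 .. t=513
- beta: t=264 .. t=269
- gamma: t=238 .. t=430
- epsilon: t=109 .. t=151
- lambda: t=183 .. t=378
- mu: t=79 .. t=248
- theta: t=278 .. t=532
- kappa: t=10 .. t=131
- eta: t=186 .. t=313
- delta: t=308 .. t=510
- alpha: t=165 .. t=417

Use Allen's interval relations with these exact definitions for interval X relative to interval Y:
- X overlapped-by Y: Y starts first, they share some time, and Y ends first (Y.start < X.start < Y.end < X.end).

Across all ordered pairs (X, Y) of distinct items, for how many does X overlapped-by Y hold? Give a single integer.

18

Checking all 110 ordered pairs for relation 'overlapped-by'; matching pairs in alphabetical order:
(alpha, mu): alpha overlapped-by mu ✓
(delta, alpha): delta overlapped-by alpha ✓
(delta, eta): delta overlapped-by eta ✓
(delta, gamma): delta overlapped-by gamma ✓
(delta, lambda): delta overlapped-by lambda ✓
(epsilon, kappa): epsilon overlapped-by kappa ✓
(eta, mu): eta overlapped-by mu ✓
(gamma, alpha): gamma overlapped-by alpha ✓
(gamma, eta): gamma overlapped-by eta ✓
(gamma, lambda): gamma overlapped-by lambda ✓
(gamma, mu): gamma overlapped-by mu ✓
(lambda, mu): lambda overlapped-by mu ✓
(mu, kappa): mu overlapped-by kappa ✓
(theta, alpha): theta overlapped-by alpha ✓
(theta, eta): theta overlapped-by eta ✓
(theta, gamma): theta overlapped-by gamma ✓
(theta, lambda): theta overlapped-by lambda ✓
(zeta, delta): zeta overlapped-by delta ✓
Count: 18.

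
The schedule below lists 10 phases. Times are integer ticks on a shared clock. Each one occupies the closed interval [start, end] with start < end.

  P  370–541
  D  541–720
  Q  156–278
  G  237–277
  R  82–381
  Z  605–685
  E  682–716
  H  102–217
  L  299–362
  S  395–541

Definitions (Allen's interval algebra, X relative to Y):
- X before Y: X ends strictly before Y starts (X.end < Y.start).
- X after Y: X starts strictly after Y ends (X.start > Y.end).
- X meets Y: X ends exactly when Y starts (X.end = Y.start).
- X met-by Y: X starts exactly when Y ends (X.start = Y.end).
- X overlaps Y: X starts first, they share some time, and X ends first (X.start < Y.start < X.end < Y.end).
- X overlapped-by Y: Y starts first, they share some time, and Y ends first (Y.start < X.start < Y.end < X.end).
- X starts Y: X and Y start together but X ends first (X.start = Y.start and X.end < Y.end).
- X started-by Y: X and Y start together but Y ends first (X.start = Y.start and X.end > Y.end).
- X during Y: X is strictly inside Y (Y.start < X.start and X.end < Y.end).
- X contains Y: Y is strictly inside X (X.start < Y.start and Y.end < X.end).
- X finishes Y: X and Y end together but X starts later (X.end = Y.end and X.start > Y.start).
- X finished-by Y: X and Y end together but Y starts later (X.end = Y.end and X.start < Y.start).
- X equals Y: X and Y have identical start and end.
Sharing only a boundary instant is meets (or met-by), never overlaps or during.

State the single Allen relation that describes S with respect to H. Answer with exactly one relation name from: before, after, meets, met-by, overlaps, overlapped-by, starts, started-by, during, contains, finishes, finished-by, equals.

S = [395, 541]; H = [102, 217].
Compare endpoints: S.start > H.start, S.start > H.end, S.end > H.start, S.end > H.end.
That pattern is 'after'.

after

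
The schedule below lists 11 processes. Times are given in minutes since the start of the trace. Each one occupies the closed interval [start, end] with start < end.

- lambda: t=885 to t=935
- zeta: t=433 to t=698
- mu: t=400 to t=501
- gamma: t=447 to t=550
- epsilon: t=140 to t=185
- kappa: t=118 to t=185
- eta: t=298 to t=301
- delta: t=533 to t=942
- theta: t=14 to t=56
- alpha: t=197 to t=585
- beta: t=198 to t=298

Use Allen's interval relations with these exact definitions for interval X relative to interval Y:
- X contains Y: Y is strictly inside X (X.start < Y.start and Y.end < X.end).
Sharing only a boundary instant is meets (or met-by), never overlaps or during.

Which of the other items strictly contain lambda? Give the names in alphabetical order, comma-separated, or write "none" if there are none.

Target lambda = [t=885, t=935].
alpha [t=197, t=585] → before → no.
beta [t=198, t=298] → before → no.
delta [t=533, t=942] → contains → yes.
epsilon [t=140, t=185] → before → no.
eta [t=298, t=301] → before → no.
gamma [t=447, t=550] → before → no.
kappa [t=118, t=185] → before → no.
mu [t=400, t=501] → before → no.
theta [t=14, t=56] → before → no.
zeta [t=433, t=698] → before → no.
Result: delta.

delta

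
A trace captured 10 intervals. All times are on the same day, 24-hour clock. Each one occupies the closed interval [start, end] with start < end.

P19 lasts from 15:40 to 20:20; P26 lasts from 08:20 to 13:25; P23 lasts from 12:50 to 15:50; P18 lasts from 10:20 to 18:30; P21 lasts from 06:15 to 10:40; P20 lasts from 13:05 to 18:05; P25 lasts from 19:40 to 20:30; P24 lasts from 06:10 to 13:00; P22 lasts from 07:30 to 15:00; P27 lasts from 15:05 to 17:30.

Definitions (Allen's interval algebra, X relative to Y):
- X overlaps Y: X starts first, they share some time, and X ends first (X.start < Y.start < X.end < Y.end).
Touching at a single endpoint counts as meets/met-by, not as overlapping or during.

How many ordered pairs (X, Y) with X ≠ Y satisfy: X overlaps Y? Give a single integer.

Checking all 90 ordered pairs for relation 'overlaps'; matching pairs in alphabetical order:
(P18, P19): P18 overlaps P19 ✓
(P19, P25): P19 overlaps P25 ✓
(P20, P19): P20 overlaps P19 ✓
(P21, P18): P21 overlaps P18 ✓
(P21, P22): P21 overlaps P22 ✓
(P21, P26): P21 overlaps P26 ✓
(P22, P18): P22 overlaps P18 ✓
(P22, P20): P22 overlaps P20 ✓
(P22, P23): P22 overlaps P23 ✓
(P23, P19): P23 overlaps P19 ✓
(P23, P20): P23 overlaps P20 ✓
(P23, P27): P23 overlaps P27 ✓
(P24, P18): P24 overlaps P18 ✓
(P24, P22): P24 overlaps P22 ✓
(P24, P23): P24 overlaps P23 ✓
(P24, P26): P24 overlaps P26 ✓
(P26, P18): P26 overlaps P18 ✓
(P26, P20): P26 overlaps P20 ✓
(P26, P23): P26 overlaps P23 ✓
(P27, P19): P27 overlaps P19 ✓
Count: 20.

20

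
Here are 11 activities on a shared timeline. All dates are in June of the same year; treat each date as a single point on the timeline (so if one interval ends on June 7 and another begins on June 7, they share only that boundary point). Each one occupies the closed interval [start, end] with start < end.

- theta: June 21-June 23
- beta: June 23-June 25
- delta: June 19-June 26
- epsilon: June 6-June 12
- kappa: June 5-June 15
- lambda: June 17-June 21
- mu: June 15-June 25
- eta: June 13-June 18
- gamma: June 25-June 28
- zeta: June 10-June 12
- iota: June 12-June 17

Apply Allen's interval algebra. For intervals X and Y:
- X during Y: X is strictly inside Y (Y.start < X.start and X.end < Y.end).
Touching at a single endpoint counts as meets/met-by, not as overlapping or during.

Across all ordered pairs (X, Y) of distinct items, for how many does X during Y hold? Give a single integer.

Checking all 110 ordered pairs for relation 'during'; matching pairs in alphabetical order:
(beta, delta): beta during delta ✓
(epsilon, kappa): epsilon during kappa ✓
(lambda, mu): lambda during mu ✓
(theta, delta): theta during delta ✓
(theta, mu): theta during mu ✓
(zeta, kappa): zeta during kappa ✓
Count: 6.

6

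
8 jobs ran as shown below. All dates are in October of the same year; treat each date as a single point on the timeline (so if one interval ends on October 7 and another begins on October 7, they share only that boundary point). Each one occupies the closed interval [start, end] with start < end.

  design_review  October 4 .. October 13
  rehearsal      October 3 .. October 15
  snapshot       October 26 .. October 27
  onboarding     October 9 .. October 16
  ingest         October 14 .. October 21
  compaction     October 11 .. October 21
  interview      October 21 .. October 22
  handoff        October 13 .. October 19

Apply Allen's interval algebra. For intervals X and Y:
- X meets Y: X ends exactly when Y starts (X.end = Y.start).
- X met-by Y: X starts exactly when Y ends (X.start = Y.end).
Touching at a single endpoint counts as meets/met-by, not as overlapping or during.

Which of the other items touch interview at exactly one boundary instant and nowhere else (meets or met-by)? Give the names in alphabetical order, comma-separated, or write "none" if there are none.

Target interview = [October 21, October 22].
compaction [October 11, October 21] → meets → yes.
design_review [October 4, October 13] → before → no.
handoff [October 13, October 19] → before → no.
ingest [October 14, October 21] → meets → yes.
onboarding [October 9, October 16] → before → no.
rehearsal [October 3, October 15] → before → no.
snapshot [October 26, October 27] → after → no.
Result: compaction, ingest.

compaction, ingest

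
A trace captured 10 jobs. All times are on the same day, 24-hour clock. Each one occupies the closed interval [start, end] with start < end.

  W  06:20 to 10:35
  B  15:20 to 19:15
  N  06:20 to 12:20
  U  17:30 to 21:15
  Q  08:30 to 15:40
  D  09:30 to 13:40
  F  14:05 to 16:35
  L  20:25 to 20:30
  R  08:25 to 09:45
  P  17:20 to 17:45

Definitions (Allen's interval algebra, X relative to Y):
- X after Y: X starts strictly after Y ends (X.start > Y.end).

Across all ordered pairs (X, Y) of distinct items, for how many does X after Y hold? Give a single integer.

28

Checking all 90 ordered pairs for relation 'after'; matching pairs in alphabetical order:
(B, D): B after D ✓
(B, N): B after N ✓
(B, R): B after R ✓
(B, W): B after W ✓
(F, D): F after D ✓
(F, N): F after N ✓
(F, R): F after R ✓
(F, W): F after W ✓
(L, B): L after B ✓
(L, D): L after D ✓
(L, F): L after F ✓
(L, N): L after N ✓
(L, P): L after P ✓
(L, Q): L after Q ✓
(L, R): L after R ✓
(L, W): L after W ✓
(P, D): P after D ✓
(P, F): P after F ✓
(P, N): P after N ✓
(P, Q): P after Q ✓
(P, R): P after R ✓
(P, W): P after W ✓
(U, D): U after D ✓
(U, F): U after F ✓
... plus 4 further pairs not listed.
Count: 28.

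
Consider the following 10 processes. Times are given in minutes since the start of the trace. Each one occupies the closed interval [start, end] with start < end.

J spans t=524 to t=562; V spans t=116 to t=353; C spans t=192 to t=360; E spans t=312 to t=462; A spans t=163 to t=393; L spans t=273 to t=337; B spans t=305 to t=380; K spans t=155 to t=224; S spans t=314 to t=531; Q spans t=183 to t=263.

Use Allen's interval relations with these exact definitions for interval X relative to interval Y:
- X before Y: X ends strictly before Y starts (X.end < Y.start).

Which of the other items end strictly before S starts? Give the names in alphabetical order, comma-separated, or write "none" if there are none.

K, Q

Target S = [t=314, t=531].
A [t=163, t=393] → overlaps → no.
B [t=305, t=380] → overlaps → no.
C [t=192, t=360] → overlaps → no.
E [t=312, t=462] → overlaps → no.
J [t=524, t=562] → overlapped-by → no.
K [t=155, t=224] → before → yes.
L [t=273, t=337] → overlaps → no.
Q [t=183, t=263] → before → yes.
V [t=116, t=353] → overlaps → no.
Result: K, Q.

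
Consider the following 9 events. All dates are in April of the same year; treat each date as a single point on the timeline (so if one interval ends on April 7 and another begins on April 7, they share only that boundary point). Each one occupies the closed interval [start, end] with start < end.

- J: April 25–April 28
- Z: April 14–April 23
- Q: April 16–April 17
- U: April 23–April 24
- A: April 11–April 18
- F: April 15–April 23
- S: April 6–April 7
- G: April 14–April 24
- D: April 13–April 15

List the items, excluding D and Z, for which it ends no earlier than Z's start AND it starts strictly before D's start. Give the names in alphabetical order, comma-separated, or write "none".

Conditions: its end is no earlier than Z's start (X.end >= April 14) AND its start is strictly before D's start (X.start < April 13).
A: end April 18 >= April 14? ✓; start April 11 < April 13? ✓ → yes.
F: end April 23 >= April 14? ✓; start April 15 < April 13? ✗ → no.
G: end April 24 >= April 14? ✓; start April 14 < April 13? ✗ → no.
J: end April 28 >= April 14? ✓; start April 25 < April 13? ✗ → no.
Q: end April 17 >= April 14? ✓; start April 16 < April 13? ✗ → no.
S: end April 7 >= April 14? ✗; start April 6 < April 13? ✓ → no.
U: end April 24 >= April 14? ✓; start April 23 < April 13? ✗ → no.
Result: A.

A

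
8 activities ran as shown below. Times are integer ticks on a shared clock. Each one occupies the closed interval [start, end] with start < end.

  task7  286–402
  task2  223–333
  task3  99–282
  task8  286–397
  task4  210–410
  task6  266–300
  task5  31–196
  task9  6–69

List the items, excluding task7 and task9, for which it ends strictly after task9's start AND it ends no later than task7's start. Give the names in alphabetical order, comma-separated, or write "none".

task3, task5

Conditions: its end is strictly after task9's start (X.end > 6) AND its end is no later than task7's start (X.end <= 286).
task2: end 333 > 6? ✓; end 333 <= 286? ✗ → no.
task3: end 282 > 6? ✓; end 282 <= 286? ✓ → yes.
task4: end 410 > 6? ✓; end 410 <= 286? ✗ → no.
task5: end 196 > 6? ✓; end 196 <= 286? ✓ → yes.
task6: end 300 > 6? ✓; end 300 <= 286? ✗ → no.
task8: end 397 > 6? ✓; end 397 <= 286? ✗ → no.
Result: task3, task5.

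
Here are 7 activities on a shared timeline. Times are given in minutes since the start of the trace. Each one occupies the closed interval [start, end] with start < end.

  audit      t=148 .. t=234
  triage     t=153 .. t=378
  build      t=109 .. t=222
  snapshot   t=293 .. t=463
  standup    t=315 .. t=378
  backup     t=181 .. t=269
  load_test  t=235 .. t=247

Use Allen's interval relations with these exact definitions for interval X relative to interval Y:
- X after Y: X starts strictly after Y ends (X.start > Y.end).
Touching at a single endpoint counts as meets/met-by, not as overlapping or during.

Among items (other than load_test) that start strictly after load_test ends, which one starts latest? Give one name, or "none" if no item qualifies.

Target load_test = [t=235, t=247].
audit [t=148, t=234] → before → excluded.
backup [t=181, t=269] → contains → excluded.
build [t=109, t=222] → before → excluded.
snapshot [t=293, t=463] → after → candidate.
standup [t=315, t=378] → after → candidate.
triage [t=153, t=378] → contains → excluded.
Among candidates, latest start is t=315 → standup.

standup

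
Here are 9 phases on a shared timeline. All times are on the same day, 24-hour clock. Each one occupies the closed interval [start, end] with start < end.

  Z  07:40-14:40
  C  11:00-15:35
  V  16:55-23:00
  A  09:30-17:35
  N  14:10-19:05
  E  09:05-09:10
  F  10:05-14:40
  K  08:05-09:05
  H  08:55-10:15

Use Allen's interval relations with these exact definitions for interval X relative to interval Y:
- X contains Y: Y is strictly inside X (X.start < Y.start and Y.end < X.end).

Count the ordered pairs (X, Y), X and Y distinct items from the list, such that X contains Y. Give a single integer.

Checking all 72 ordered pairs for relation 'contains'; matching pairs in alphabetical order:
(A, C): A contains C ✓
(A, F): A contains F ✓
(H, E): H contains E ✓
(Z, E): Z contains E ✓
(Z, H): Z contains H ✓
(Z, K): Z contains K ✓
Count: 6.

6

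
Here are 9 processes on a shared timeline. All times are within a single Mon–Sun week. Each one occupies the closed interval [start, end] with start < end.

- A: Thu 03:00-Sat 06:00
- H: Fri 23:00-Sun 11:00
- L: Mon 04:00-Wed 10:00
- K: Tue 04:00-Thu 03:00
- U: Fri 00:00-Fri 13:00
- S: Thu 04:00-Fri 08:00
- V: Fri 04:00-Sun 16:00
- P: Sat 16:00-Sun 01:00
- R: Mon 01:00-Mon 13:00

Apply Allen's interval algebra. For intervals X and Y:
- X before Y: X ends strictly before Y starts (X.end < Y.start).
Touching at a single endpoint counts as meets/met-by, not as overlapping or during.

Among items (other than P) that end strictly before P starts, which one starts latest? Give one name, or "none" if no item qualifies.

U

Target P = [Sat 16:00, Sun 01:00].
A [Thu 03:00, Sat 06:00] → before → candidate.
H [Fri 23:00, Sun 11:00] → contains → excluded.
K [Tue 04:00, Thu 03:00] → before → candidate.
L [Mon 04:00, Wed 10:00] → before → candidate.
R [Mon 01:00, Mon 13:00] → before → candidate.
S [Thu 04:00, Fri 08:00] → before → candidate.
U [Fri 00:00, Fri 13:00] → before → candidate.
V [Fri 04:00, Sun 16:00] → contains → excluded.
Among candidates, latest start is Fri 00:00 → U.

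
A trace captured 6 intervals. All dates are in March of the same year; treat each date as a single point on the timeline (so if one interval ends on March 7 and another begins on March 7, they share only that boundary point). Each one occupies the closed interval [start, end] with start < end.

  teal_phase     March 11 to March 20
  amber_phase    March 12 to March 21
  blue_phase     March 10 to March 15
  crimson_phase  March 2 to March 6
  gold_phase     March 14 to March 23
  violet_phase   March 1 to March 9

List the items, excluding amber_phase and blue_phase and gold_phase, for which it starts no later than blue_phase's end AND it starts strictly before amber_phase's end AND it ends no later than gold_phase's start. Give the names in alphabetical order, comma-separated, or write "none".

crimson_phase, violet_phase

Conditions: its start is no later than blue_phase's end (X.start <= March 15) AND its start is strictly before amber_phase's end (X.start < March 21) AND its end is no later than gold_phase's start (X.end <= March 14).
crimson_phase: start March 2 <= March 15? ✓; start March 2 < March 21? ✓; end March 6 <= March 14? ✓ → yes.
teal_phase: start March 11 <= March 15? ✓; start March 11 < March 21? ✓; end March 20 <= March 14? ✗ → no.
violet_phase: start March 1 <= March 15? ✓; start March 1 < March 21? ✓; end March 9 <= March 14? ✓ → yes.
Result: crimson_phase, violet_phase.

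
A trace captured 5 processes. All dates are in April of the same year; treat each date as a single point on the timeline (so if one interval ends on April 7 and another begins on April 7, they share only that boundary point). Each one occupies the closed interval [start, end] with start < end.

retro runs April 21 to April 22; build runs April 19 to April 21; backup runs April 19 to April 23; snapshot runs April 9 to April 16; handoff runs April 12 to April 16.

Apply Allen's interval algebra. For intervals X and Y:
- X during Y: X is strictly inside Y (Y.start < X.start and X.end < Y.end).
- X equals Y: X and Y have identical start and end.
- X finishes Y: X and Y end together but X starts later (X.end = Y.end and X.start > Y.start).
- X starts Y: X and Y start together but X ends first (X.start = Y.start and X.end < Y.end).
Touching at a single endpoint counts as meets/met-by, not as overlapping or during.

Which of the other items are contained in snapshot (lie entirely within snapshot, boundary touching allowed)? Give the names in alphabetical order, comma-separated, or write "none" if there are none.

Target snapshot = [April 9, April 16].
backup [April 19, April 23] → after → no.
build [April 19, April 21] → after → no.
handoff [April 12, April 16] → finishes → yes.
retro [April 21, April 22] → after → no.
Result: handoff.

handoff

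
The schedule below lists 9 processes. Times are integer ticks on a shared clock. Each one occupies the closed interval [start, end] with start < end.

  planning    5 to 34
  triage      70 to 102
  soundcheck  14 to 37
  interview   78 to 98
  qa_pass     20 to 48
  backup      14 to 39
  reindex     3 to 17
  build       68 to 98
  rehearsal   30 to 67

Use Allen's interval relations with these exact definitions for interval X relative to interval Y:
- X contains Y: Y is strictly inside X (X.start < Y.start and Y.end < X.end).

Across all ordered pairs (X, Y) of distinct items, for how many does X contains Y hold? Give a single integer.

Checking all 72 ordered pairs for relation 'contains'; matching pairs in alphabetical order:
(triage, interview): triage contains interview ✓
Count: 1.

1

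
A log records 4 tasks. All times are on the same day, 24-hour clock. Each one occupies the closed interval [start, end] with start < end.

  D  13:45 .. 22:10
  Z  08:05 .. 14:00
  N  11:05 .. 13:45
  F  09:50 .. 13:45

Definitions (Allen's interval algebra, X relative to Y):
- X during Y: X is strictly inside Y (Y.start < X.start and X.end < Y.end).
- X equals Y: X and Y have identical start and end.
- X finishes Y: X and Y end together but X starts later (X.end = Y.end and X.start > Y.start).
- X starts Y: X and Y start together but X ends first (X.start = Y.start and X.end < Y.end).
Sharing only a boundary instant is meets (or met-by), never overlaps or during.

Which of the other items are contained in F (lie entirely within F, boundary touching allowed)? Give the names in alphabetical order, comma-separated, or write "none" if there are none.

N

Target F = [09:50, 13:45].
D [13:45, 22:10] → met-by → no.
N [11:05, 13:45] → finishes → yes.
Z [08:05, 14:00] → contains → no.
Result: N.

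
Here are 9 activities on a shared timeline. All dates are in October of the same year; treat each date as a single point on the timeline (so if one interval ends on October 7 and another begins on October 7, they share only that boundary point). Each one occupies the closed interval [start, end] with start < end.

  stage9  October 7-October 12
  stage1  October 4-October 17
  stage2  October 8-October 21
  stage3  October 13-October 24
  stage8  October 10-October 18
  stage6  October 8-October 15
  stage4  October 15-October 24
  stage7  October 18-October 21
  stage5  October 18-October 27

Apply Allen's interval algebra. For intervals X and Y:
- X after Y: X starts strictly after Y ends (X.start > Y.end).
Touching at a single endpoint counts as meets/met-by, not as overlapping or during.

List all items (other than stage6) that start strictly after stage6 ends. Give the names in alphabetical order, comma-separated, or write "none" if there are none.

Target stage6 = [October 8, October 15].
stage1 [October 4, October 17] → contains → no.
stage2 [October 8, October 21] → started-by → no.
stage3 [October 13, October 24] → overlapped-by → no.
stage4 [October 15, October 24] → met-by → no.
stage5 [October 18, October 27] → after → yes.
stage7 [October 18, October 21] → after → yes.
stage8 [October 10, October 18] → overlapped-by → no.
stage9 [October 7, October 12] → overlaps → no.
Result: stage5, stage7.

stage5, stage7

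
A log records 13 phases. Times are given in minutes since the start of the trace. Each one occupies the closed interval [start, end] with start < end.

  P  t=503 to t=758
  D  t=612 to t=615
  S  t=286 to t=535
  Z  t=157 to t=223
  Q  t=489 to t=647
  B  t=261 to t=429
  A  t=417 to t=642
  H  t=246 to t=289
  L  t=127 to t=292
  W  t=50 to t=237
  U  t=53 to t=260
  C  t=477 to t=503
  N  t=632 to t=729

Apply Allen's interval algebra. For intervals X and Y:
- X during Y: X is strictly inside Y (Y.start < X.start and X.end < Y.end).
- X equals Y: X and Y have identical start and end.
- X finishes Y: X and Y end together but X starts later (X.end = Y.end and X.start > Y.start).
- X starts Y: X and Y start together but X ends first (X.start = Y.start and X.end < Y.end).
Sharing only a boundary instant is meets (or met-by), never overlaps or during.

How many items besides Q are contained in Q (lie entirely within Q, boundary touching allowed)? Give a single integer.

1

Target Q = [t=489, t=647].
A [t=417, t=642] → overlaps → no.
B [t=261, t=429] → before → no.
C [t=477, t=503] → overlaps → no.
D [t=612, t=615] → during → counts.
H [t=246, t=289] → before → no.
L [t=127, t=292] → before → no.
N [t=632, t=729] → overlapped-by → no.
P [t=503, t=758] → overlapped-by → no.
S [t=286, t=535] → overlaps → no.
U [t=53, t=260] → before → no.
W [t=50, t=237] → before → no.
Z [t=157, t=223] → before → no.
Total: 1.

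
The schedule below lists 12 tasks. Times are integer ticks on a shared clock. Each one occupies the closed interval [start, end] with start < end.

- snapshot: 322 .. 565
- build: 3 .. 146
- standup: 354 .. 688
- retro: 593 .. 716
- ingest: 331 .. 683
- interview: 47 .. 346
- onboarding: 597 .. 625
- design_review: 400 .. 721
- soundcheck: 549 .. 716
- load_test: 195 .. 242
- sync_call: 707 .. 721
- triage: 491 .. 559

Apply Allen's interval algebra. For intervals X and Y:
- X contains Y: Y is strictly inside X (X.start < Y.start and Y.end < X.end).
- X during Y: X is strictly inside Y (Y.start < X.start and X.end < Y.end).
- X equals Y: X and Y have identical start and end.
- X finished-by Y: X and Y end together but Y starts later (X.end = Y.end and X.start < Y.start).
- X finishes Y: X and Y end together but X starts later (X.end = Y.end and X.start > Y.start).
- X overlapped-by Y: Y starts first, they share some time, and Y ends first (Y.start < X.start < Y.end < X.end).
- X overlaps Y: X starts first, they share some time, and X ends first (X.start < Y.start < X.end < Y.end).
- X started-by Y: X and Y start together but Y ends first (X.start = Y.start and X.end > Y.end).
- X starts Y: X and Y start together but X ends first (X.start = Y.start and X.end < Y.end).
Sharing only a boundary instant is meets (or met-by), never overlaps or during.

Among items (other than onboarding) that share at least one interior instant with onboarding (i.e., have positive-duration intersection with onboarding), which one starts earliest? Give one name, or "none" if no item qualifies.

Target onboarding = [597, 625].
build [3, 146] → before → excluded.
design_review [400, 721] → contains → candidate.
ingest [331, 683] → contains → candidate.
interview [47, 346] → before → excluded.
load_test [195, 242] → before → excluded.
retro [593, 716] → contains → candidate.
snapshot [322, 565] → before → excluded.
soundcheck [549, 716] → contains → candidate.
standup [354, 688] → contains → candidate.
sync_call [707, 721] → after → excluded.
triage [491, 559] → before → excluded.
Among candidates, earliest start is 331 → ingest.

ingest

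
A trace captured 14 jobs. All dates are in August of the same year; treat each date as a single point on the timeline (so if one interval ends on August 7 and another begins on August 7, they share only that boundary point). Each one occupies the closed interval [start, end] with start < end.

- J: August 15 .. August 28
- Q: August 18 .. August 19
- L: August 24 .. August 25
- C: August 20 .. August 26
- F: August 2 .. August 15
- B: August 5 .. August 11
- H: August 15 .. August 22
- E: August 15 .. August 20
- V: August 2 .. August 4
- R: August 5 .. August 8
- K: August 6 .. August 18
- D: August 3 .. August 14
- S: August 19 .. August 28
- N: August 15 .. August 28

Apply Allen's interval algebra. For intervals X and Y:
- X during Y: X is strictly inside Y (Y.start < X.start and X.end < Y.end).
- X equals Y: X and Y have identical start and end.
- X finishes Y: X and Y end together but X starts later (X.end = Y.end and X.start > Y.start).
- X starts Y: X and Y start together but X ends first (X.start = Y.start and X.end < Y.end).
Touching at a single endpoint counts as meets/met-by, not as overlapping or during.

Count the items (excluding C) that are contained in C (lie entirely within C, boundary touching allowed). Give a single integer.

Target C = [August 20, August 26].
B [August 5, August 11] → before → no.
D [August 3, August 14] → before → no.
E [August 15, August 20] → meets → no.
F [August 2, August 15] → before → no.
H [August 15, August 22] → overlaps → no.
J [August 15, August 28] → contains → no.
K [August 6, August 18] → before → no.
L [August 24, August 25] → during → counts.
N [August 15, August 28] → contains → no.
Q [August 18, August 19] → before → no.
R [August 5, August 8] → before → no.
S [August 19, August 28] → contains → no.
V [August 2, August 4] → before → no.
Total: 1.

1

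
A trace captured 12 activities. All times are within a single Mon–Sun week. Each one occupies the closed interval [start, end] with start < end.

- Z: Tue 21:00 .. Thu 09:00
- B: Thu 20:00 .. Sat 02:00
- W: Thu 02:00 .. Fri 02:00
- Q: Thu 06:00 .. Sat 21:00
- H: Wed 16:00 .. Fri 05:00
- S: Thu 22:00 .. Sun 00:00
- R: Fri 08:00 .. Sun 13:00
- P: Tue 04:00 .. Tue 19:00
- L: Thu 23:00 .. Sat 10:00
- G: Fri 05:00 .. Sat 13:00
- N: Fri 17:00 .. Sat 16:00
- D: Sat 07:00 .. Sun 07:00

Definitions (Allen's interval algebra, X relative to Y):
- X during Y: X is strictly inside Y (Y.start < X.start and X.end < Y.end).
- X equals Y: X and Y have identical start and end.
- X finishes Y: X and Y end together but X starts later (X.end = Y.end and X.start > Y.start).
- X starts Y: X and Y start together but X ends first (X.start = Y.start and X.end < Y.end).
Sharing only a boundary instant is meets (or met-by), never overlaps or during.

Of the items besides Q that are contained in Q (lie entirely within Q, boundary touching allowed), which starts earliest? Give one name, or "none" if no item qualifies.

Target Q = [Thu 06:00, Sat 21:00].
B [Thu 20:00, Sat 02:00] → during → candidate.
D [Sat 07:00, Sun 07:00] → overlapped-by → excluded.
G [Fri 05:00, Sat 13:00] → during → candidate.
H [Wed 16:00, Fri 05:00] → overlaps → excluded.
L [Thu 23:00, Sat 10:00] → during → candidate.
N [Fri 17:00, Sat 16:00] → during → candidate.
P [Tue 04:00, Tue 19:00] → before → excluded.
R [Fri 08:00, Sun 13:00] → overlapped-by → excluded.
S [Thu 22:00, Sun 00:00] → overlapped-by → excluded.
W [Thu 02:00, Fri 02:00] → overlaps → excluded.
Z [Tue 21:00, Thu 09:00] → overlaps → excluded.
Among candidates, earliest start is Thu 20:00 → B.

B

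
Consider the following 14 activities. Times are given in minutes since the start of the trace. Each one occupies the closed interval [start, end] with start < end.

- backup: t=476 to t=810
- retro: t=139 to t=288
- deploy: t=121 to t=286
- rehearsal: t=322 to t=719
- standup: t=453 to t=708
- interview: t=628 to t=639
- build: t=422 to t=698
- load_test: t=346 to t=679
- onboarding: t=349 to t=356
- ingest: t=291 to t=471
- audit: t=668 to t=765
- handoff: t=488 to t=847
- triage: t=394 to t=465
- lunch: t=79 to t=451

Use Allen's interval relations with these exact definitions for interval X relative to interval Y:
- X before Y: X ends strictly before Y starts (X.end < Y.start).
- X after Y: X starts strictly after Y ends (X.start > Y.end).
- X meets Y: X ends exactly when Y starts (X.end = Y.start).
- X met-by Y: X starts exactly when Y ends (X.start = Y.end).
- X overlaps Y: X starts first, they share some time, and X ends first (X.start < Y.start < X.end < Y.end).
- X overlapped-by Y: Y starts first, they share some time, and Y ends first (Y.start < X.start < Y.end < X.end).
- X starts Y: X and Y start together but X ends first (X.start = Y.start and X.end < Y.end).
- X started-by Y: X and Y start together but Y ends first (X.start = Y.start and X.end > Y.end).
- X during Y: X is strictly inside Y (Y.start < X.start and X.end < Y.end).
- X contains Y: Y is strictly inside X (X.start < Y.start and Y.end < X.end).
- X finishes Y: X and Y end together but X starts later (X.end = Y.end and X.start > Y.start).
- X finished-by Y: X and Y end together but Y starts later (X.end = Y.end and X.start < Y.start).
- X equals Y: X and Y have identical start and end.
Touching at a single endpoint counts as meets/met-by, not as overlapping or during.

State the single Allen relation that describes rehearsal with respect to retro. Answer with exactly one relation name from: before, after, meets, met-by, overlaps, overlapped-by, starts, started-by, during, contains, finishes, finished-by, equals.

after

rehearsal = [t=322, t=719]; retro = [t=139, t=288].
Compare endpoints: rehearsal.start > retro.start, rehearsal.start > retro.end, rehearsal.end > retro.start, rehearsal.end > retro.end.
That pattern is 'after'.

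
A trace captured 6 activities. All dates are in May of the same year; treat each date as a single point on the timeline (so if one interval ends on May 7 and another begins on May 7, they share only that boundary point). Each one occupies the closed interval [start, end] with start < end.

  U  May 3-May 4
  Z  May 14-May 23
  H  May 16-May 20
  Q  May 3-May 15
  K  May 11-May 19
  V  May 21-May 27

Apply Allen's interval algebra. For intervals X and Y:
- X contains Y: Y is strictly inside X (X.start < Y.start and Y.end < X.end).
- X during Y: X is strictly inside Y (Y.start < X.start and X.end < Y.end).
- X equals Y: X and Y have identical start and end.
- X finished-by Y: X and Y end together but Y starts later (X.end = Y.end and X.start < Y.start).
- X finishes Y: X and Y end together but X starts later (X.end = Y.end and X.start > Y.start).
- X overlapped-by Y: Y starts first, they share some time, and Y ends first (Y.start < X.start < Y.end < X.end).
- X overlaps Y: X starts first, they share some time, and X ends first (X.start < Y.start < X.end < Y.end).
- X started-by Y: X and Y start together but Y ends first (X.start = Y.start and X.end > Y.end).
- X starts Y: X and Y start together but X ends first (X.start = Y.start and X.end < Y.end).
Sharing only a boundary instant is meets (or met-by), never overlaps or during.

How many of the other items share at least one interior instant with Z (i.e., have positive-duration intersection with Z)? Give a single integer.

Target Z = [May 14, May 23].
H [May 16, May 20] → during → counts.
K [May 11, May 19] → overlaps → counts.
Q [May 3, May 15] → overlaps → counts.
U [May 3, May 4] → before → no.
V [May 21, May 27] → overlapped-by → counts.
Total: 4.

4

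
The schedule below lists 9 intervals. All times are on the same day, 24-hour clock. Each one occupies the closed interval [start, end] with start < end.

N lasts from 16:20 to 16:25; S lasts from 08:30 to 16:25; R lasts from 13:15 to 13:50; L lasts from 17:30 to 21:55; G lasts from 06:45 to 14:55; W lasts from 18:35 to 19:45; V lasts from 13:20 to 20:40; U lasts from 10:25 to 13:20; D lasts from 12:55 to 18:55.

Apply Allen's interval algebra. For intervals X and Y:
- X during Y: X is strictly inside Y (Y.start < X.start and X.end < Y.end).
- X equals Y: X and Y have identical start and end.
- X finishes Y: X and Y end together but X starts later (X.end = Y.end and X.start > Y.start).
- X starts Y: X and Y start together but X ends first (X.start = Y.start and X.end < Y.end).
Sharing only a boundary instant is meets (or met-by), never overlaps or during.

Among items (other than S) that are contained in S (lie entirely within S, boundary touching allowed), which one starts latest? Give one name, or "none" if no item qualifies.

N

Target S = [08:30, 16:25].
D [12:55, 18:55] → overlapped-by → excluded.
G [06:45, 14:55] → overlaps → excluded.
L [17:30, 21:55] → after → excluded.
N [16:20, 16:25] → finishes → candidate.
R [13:15, 13:50] → during → candidate.
U [10:25, 13:20] → during → candidate.
V [13:20, 20:40] → overlapped-by → excluded.
W [18:35, 19:45] → after → excluded.
Among candidates, latest start is 16:20 → N.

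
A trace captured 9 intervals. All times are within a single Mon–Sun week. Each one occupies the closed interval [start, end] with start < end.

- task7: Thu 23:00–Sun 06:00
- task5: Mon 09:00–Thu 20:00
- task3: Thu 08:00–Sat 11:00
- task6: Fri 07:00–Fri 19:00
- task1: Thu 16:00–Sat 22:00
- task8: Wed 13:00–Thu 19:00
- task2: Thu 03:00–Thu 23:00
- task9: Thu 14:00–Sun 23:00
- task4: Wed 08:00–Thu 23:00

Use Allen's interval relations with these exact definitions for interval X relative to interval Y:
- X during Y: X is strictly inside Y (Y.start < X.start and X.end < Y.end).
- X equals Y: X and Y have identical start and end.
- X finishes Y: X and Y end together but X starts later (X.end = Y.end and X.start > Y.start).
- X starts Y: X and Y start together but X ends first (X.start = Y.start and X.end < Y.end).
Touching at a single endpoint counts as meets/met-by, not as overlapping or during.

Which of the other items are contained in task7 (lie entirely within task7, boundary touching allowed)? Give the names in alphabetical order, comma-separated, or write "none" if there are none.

Target task7 = [Thu 23:00, Sun 06:00].
task1 [Thu 16:00, Sat 22:00] → overlaps → no.
task2 [Thu 03:00, Thu 23:00] → meets → no.
task3 [Thu 08:00, Sat 11:00] → overlaps → no.
task4 [Wed 08:00, Thu 23:00] → meets → no.
task5 [Mon 09:00, Thu 20:00] → before → no.
task6 [Fri 07:00, Fri 19:00] → during → yes.
task8 [Wed 13:00, Thu 19:00] → before → no.
task9 [Thu 14:00, Sun 23:00] → contains → no.
Result: task6.

task6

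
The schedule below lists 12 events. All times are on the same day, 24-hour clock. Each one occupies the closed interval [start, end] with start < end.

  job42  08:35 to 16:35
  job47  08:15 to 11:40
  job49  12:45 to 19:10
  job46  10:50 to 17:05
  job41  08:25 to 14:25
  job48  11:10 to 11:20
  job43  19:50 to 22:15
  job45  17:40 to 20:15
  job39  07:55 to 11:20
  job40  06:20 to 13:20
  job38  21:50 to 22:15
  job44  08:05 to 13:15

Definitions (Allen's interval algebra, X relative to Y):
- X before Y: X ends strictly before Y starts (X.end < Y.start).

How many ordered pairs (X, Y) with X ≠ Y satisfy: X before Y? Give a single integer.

Checking all 132 ordered pairs for relation 'before'; matching pairs in alphabetical order:
(job39, job38): job39 before job38 ✓
(job39, job43): job39 before job43 ✓
(job39, job45): job39 before job45 ✓
(job39, job49): job39 before job49 ✓
(job40, job38): job40 before job38 ✓
(job40, job43): job40 before job43 ✓
(job40, job45): job40 before job45 ✓
(job41, job38): job41 before job38 ✓
(job41, job43): job41 before job43 ✓
(job41, job45): job41 before job45 ✓
(job42, job38): job42 before job38 ✓
(job42, job43): job42 before job43 ✓
(job42, job45): job42 before job45 ✓
(job44, job38): job44 before job38 ✓
(job44, job43): job44 before job43 ✓
(job44, job45): job44 before job45 ✓
(job45, job38): job45 before job38 ✓
(job46, job38): job46 before job38 ✓
(job46, job43): job46 before job43 ✓
(job46, job45): job46 before job45 ✓
(job47, job38): job47 before job38 ✓
(job47, job43): job47 before job43 ✓
(job47, job45): job47 before job45 ✓
(job47, job49): job47 before job49 ✓
... plus 6 further pairs not listed.
Count: 30.

30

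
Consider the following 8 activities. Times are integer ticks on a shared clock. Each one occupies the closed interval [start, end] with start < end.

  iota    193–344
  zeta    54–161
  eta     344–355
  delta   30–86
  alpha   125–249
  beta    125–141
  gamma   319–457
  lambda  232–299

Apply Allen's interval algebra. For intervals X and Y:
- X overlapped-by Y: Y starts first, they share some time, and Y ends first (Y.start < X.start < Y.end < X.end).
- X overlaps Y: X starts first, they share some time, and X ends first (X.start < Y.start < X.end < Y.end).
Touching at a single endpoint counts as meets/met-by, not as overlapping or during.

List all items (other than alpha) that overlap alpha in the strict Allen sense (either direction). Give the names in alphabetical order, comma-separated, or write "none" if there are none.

iota, lambda, zeta

Target alpha = [125, 249].
beta [125, 141] → starts → no.
delta [30, 86] → before → no.
eta [344, 355] → after → no.
gamma [319, 457] → after → no.
iota [193, 344] → overlapped-by → yes.
lambda [232, 299] → overlapped-by → yes.
zeta [54, 161] → overlaps → yes.
Result: iota, lambda, zeta.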